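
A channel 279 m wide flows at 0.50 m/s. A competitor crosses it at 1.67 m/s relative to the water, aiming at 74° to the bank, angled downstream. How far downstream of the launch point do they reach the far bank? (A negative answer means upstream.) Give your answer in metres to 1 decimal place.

166.9 m

Perpendicular speed = 1.605 m/s; crossing time = 279 / 1.605 = 173.799 s.
Net downstream speed = 0.960 m/s.
Drift = 0.960 × 173.799 = 166.901 m (downstream).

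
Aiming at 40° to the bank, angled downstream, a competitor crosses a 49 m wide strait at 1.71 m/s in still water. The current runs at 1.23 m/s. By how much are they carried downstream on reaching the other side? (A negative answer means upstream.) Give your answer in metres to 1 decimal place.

113.2 m

Perpendicular speed = 1.099 m/s; crossing time = 49 / 1.099 = 44.579 s.
Net downstream speed = 2.540 m/s.
Drift = 2.540 × 44.579 = 113.228 m (downstream).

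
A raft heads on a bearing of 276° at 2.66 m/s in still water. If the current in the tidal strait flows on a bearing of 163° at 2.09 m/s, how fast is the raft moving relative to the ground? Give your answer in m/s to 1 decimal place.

2.7 m/s

Taking east as x and north as y: velocity relative to the water = (-2.645, 0.278) m/s; the water relative to ground = (0.611, -1.999) m/s.
Velocity relative to ground = (-2.645, 0.278) + (0.611, -1.999) = (-2.034, -1.721) m/s.
Speed = |(-2.034, -1.721)| = 2.664 m/s.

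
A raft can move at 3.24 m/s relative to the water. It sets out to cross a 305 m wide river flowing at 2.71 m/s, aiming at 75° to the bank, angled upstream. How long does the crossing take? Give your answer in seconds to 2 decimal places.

The component of the raft's velocity perpendicular to the bank is 3.24 × sin 75° = 3.130 m/s.
Only the cross-stream component determines the crossing time; the current contributes nothing perpendicular to the bank.
Time = 305 / 3.130 = 97.457 s.

97.46 s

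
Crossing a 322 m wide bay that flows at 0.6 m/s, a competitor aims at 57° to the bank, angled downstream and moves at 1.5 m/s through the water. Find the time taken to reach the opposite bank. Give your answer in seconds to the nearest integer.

The component of the competitor's velocity perpendicular to the bank is 1.5 × sin 57° = 1.258 m/s.
The flow acts along the bank and has no component across it.
Time = 322 / 1.258 = 255.961 s.

256 s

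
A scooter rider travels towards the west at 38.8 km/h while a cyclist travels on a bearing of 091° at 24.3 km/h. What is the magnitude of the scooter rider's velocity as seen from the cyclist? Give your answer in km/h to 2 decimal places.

63.10 km/h

Taking east as x and north as y: scooter rider velocity = (-38.800, 0.000) km/h; cyclist velocity = (24.296, -0.424) km/h.
Velocity of scooter rider relative to cyclist = (-38.800, 0.000) − (24.296, -0.424) = (-63.096, 0.424) km/h.
Magnitude = |(-63.096, 0.424)| = 63.098 km/h.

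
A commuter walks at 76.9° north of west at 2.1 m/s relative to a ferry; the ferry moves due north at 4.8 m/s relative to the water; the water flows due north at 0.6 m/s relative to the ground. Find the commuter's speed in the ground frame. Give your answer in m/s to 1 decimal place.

In east/north components (m/s): commuter relative to ferry = (-0.476, 2.045); ferry relative to water = (0.000, 4.800); water relative to ground = (0.000, 0.600).
Sum = (-0.476, 7.445) m/s.
Speed = |(-0.476, 7.445)| = 7.461 m/s.

7.5 m/s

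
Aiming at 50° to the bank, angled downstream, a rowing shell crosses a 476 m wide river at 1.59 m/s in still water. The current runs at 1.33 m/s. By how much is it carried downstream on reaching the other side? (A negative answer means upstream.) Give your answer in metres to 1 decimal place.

919.2 m

Perpendicular speed = 1.218 m/s; crossing time = 476 / 1.218 = 390.801 s.
Net downstream speed = 2.352 m/s.
Drift = 2.352 × 390.801 = 919.177 m (downstream).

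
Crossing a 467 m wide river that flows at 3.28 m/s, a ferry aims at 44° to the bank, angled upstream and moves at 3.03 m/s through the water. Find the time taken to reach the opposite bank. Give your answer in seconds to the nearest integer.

The component of the ferry's velocity perpendicular to the bank is 3.03 × sin 44° = 2.105 m/s.
The flow acts along the bank and has no component across it.
Time = 467 / 2.105 = 221.872 s.

222 s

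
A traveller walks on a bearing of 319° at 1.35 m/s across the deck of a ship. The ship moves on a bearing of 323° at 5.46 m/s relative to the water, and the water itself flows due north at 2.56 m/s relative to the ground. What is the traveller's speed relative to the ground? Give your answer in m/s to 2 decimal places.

8.97 m/s

In east/north components (m/s): traveller relative to ship = (-0.886, 1.019); ship relative to water = (-3.286, 4.361); water relative to ground = (0.000, 2.560).
Sum = (-4.172, 7.939) m/s.
Speed = |(-4.172, 7.939)| = 8.969 m/s.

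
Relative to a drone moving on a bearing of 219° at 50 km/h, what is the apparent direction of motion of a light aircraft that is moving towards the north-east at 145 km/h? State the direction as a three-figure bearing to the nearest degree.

Taking east as x and north as y: light aircraft velocity = (102.530, 102.530) km/h; drone velocity = (-31.466, -38.857) km/h.
Velocity of light aircraft relative to drone = (102.530, 102.530) − (-31.466, -38.857) = (133.997, 141.388) km/h.
Bearing = atan2(134.00, 141.39) = 43.46° clockwise from north.

043°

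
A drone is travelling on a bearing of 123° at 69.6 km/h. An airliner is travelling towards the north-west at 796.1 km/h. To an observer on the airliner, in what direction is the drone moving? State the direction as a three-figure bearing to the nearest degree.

Taking east as x and north as y: drone velocity = (58.371, -37.907) km/h; airliner velocity = (-562.928, 562.928) km/h.
Velocity of drone relative to airliner = (58.371, -37.907) − (-562.928, 562.928) = (621.299, -600.835) km/h.
Bearing = atan2(621.30, -600.83) = 134.04° clockwise from north.

134°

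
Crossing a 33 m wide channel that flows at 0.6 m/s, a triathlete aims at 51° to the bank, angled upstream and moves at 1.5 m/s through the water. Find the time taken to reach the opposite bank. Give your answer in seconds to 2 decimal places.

28.31 s

The component of the triathlete's velocity perpendicular to the bank is 1.5 × sin 51° = 1.166 m/s.
Only the cross-stream component determines the crossing time; the current contributes nothing perpendicular to the bank.
Time = 33 / 1.166 = 28.309 s.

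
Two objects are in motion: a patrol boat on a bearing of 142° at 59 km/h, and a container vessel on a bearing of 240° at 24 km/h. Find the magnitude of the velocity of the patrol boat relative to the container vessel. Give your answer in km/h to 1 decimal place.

Taking east as x and north as y: patrol boat velocity = (36.324, -46.493) km/h; container vessel velocity = (-20.785, -12.000) km/h.
Velocity of patrol boat relative to container vessel = (36.324, -46.493) − (-20.785, -12.000) = (57.109, -34.493) km/h.
Magnitude = |(57.109, -34.493)| = 66.717 km/h.

66.7 km/h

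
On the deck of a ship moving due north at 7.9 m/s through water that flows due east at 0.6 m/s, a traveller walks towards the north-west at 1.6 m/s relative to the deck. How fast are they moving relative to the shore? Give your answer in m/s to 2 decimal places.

9.05 m/s

In east/north components (m/s): traveller relative to ship = (-1.131, 1.131); ship relative to water = (0.000, 7.900); water relative to ground = (0.600, 0.000).
Sum = (-0.531, 9.031) m/s.
Speed = |(-0.531, 9.031)| = 9.047 m/s.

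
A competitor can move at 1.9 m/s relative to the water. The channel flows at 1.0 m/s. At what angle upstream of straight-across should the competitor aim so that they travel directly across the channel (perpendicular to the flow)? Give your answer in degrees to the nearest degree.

To cancel the current, the upstream component of the competitor's velocity must equal the flow: 1.9 sin θ = 1.0.
sin θ = 1.0 / 1.9 = 0.5263.
θ = arcsin(0.5263) = 31.757°.

32°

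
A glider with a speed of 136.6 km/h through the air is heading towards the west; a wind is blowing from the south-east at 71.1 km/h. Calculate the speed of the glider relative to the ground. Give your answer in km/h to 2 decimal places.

193.52 km/h

Taking east as x and north as y: velocity relative to the air = (-136.600, 0.000) km/h; the air relative to ground = (-50.275, 50.275) km/h.
Velocity relative to ground = (-136.600, 0.000) + (-50.275, 50.275) = (-186.875, 50.275) km/h.
Speed = |(-186.875, 50.275)| = 193.520 km/h.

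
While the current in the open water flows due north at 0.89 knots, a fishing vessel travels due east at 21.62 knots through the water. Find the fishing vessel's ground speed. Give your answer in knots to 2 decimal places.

Taking east as x and north as y: velocity relative to the water = (21.620, 0.000) knots; the water relative to ground = (0.000, 0.890) knots.
Velocity relative to ground = (21.620, 0.000) + (0.000, 0.890) = (21.620, 0.890) knots.
Speed = |(21.620, 0.890)| = 21.638 knots.

21.64 knots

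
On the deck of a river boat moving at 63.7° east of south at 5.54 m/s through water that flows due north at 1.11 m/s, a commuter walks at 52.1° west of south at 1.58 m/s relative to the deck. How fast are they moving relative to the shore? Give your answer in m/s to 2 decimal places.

4.38 m/s

In east/north components (m/s): commuter relative to river boat = (-1.247, -0.971); river boat relative to water = (4.967, -2.455); water relative to ground = (0.000, 1.110).
Sum = (3.720, -2.315) m/s.
Speed = |(3.720, -2.315)| = 4.381 m/s.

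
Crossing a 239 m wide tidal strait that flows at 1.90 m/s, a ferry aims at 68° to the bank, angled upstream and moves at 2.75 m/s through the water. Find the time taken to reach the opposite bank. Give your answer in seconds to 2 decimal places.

93.73 s

The component of the ferry's velocity perpendicular to the bank is 2.75 × sin 68° = 2.550 m/s.
The current is parallel to the bank, so it does not affect the crossing time.
Time = 239 / 2.550 = 93.734 s.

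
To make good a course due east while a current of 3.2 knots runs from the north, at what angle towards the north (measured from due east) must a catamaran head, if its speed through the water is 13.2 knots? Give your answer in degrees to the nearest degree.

The current pushes perpendicular to the desired track; the heading must have a component into the current equal to 3.2 knots: 13.2 sin θ = 3.2.
sin θ = 0.2424, so θ = 14.030°.

14°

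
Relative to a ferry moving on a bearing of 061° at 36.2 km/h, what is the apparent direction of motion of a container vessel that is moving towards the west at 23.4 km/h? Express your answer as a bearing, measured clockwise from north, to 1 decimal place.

252.3°

Taking east as x and north as y: container vessel velocity = (-23.400, 0.000) km/h; ferry velocity = (31.661, 17.550) km/h.
Velocity of container vessel relative to ferry = (-23.400, 0.000) − (31.661, 17.550) = (-55.061, -17.550) km/h.
Bearing = atan2(-55.06, -17.55) = 252.32° clockwise from north.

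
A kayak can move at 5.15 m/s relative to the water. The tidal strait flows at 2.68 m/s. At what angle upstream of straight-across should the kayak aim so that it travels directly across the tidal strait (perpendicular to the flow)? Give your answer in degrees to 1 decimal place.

31.4°

To cancel the current, the upstream component of the kayak's velocity must equal the flow: 5.15 sin θ = 2.68.
sin θ = 2.68 / 5.15 = 0.5204.
θ = arcsin(0.5204) = 31.358°.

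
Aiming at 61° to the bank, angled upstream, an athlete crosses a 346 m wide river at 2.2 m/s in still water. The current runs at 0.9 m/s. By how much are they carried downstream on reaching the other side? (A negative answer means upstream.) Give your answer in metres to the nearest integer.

Perpendicular speed = 1.924 m/s; crossing time = 346 / 1.924 = 179.818 s.
Net downstream speed = -0.167 m/s.
Drift = -0.167 × 179.818 = -29.954 m (upstream).

-30 m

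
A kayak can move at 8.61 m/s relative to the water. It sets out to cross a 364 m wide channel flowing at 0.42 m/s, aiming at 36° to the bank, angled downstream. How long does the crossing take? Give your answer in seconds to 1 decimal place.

The component of the kayak's velocity perpendicular to the bank is 8.61 × sin 36° = 5.061 m/s.
Only the cross-stream component determines the crossing time; the current contributes nothing perpendicular to the bank.
Time = 364 / 5.061 = 71.925 s.

71.9 s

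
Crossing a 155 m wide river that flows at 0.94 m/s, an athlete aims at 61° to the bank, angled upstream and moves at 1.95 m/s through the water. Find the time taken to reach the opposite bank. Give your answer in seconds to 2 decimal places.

90.88 s

The component of the athlete's velocity perpendicular to the bank is 1.95 × sin 61° = 1.706 m/s.
The flow acts along the bank and has no component across it.
Time = 155 / 1.706 = 90.882 s.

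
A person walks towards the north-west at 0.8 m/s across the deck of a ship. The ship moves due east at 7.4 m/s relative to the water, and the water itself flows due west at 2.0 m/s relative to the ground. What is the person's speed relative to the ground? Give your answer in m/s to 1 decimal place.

In east/north components (m/s): person relative to ship = (-0.566, 0.566); ship relative to water = (7.400, 0.000); water relative to ground = (-2.000, 0.000).
Sum = (4.834, 0.566) m/s.
Speed = |(4.834, 0.566)| = 4.867 m/s.

4.9 m/s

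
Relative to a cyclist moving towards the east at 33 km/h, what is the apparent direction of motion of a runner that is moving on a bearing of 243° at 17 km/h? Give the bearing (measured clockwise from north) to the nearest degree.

261°

Taking east as x and north as y: runner velocity = (-15.147, -7.718) km/h; cyclist velocity = (33.000, 0.000) km/h.
Velocity of runner relative to cyclist = (-15.147, -7.718) − (33.000, 0.000) = (-48.147, -7.718) km/h.
Bearing = atan2(-48.15, -7.72) = 260.89° clockwise from north.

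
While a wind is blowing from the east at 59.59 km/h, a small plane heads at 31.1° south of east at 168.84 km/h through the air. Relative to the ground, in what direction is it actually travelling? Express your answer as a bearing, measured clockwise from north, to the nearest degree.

Taking east as x and north as y: velocity relative to the air = (144.572, -87.211) km/h; the air relative to ground = (-59.590, 0.000) km/h.
Velocity relative to ground = (144.572, -87.211) + (-59.590, 0.000) = (84.982, -87.211) km/h.
Bearing = atan2(84.98, -87.21) = 135.74° clockwise from north.

136°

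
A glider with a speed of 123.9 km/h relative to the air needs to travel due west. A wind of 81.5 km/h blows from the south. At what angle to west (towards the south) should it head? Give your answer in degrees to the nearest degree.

The wind pushes perpendicular to the desired track; the heading must have a component into the wind equal to 81.5 km/h: 123.9 sin θ = 81.5.
sin θ = 0.6578, so θ = 41.131°.

41°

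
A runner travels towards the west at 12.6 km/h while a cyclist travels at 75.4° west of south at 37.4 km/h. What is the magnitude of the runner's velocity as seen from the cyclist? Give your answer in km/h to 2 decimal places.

25.41 km/h

Taking east as x and north as y: runner velocity = (-12.600, 0.000) km/h; cyclist velocity = (-36.192, -9.427) km/h.
Velocity of runner relative to cyclist = (-12.600, 0.000) − (-36.192, -9.427) = (23.592, 9.427) km/h.
Magnitude = |(23.592, 9.427)| = 25.406 km/h.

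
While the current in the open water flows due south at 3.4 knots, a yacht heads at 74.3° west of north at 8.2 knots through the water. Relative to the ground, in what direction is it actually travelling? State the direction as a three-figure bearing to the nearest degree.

Taking east as x and north as y: velocity relative to the water = (-7.894, 2.219) knots; the water relative to ground = (0.000, -3.400) knots.
Velocity relative to ground = (-7.894, 2.219) + (0.000, -3.400) = (-7.894, -1.181) knots.
Bearing = atan2(-7.89, -1.18) = 261.49° clockwise from north.

261°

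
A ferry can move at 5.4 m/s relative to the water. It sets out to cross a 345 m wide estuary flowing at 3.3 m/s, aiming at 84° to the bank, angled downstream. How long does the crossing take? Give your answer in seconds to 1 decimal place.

64.2 s

The component of the ferry's velocity perpendicular to the bank is 5.4 × sin 84° = 5.370 m/s.
The current is parallel to the bank, so it does not affect the crossing time.
Time = 345 / 5.370 = 64.241 s.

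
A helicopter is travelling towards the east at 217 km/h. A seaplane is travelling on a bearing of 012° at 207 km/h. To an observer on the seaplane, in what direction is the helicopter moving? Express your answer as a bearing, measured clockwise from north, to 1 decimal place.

139.3°

Taking east as x and north as y: helicopter velocity = (217.000, 0.000) km/h; seaplane velocity = (43.038, 202.477) km/h.
Velocity of helicopter relative to seaplane = (217.000, 0.000) − (43.038, 202.477) = (173.962, -202.477) km/h.
Bearing = atan2(173.96, -202.48) = 139.33° clockwise from north.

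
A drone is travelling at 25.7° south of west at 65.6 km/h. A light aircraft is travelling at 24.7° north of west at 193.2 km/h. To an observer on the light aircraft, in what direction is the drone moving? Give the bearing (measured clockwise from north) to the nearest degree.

Taking east as x and north as y: drone velocity = (-59.111, -28.448) km/h; light aircraft velocity = (-175.524, 80.732) km/h.
Velocity of drone relative to light aircraft = (-59.111, -28.448) − (-175.524, 80.732) = (116.413, -109.180) km/h.
Bearing = atan2(116.41, -109.18) = 133.16° clockwise from north.

133°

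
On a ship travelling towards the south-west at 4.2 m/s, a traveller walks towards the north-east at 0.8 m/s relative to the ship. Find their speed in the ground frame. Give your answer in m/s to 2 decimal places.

3.40 m/s

Taking east as x and north as y: ship velocity = (-2.970, -2.970) m/s; traveller velocity relative to ship = (0.566, 0.566) m/s.
Velocity relative to ground = (-2.970, -2.970) + (0.566, 0.566) = (-2.404, -2.404) m/s.
Speed = |(-2.404, -2.404)| = 3.400 m/s.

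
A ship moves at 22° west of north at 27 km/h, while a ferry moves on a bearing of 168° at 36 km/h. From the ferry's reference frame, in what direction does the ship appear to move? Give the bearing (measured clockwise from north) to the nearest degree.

344°

Taking east as x and north as y: ship velocity = (-10.114, 25.034) km/h; ferry velocity = (7.485, -35.213) km/h.
Velocity of ship relative to ferry = (-10.114, 25.034) − (7.485, -35.213) = (-17.599, 60.247) km/h.
Bearing = atan2(-17.60, 60.25) = 343.72° clockwise from north.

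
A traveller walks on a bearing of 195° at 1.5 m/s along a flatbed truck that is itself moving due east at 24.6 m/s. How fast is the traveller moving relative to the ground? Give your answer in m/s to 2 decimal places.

24.26 m/s

Taking east as x and north as y: flatbed truck velocity = (24.600, 0.000) m/s; traveller velocity relative to flatbed truck = (-0.388, -1.449) m/s.
Velocity relative to ground = (24.600, 0.000) + (-0.388, -1.449) = (24.212, -1.449) m/s.
Speed = |(24.212, -1.449)| = 24.255 m/s.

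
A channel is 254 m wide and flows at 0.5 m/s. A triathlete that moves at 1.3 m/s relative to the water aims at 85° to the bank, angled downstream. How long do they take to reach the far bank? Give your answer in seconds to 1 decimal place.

The component of the triathlete's velocity perpendicular to the bank is 1.3 × sin 85° = 1.295 m/s.
Only the cross-stream component determines the crossing time; the current contributes nothing perpendicular to the bank.
Time = 254 / 1.295 = 196.131 s.

196.1 s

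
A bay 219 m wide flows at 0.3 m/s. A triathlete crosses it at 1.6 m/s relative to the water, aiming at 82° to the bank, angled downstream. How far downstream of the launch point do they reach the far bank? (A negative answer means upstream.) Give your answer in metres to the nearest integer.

72 m

Perpendicular speed = 1.584 m/s; crossing time = 219 / 1.584 = 138.220 s.
Net downstream speed = 0.523 m/s.
Drift = 0.523 × 138.220 = 72.244 m (downstream).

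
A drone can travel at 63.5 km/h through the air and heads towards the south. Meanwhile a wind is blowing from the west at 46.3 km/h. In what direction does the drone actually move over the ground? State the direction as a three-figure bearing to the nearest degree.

Taking east as x and north as y: velocity relative to the air = (0.000, -63.500) km/h; the air relative to ground = (46.300, 0.000) km/h.
Velocity relative to ground = (0.000, -63.500) + (46.300, 0.000) = (46.300, -63.500) km/h.
Bearing = atan2(46.30, -63.50) = 143.90° clockwise from north.

144°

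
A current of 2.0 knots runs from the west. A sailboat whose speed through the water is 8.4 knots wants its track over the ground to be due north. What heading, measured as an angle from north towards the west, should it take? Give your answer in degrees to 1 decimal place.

13.8°

The current pushes perpendicular to the desired track; the heading must have a component into the current equal to 2.0 knots: 8.4 sin θ = 2.0.
sin θ = 0.2381, so θ = 13.774°.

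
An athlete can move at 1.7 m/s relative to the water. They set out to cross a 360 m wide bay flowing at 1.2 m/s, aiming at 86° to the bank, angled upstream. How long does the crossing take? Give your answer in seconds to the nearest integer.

The component of the athlete's velocity perpendicular to the bank is 1.7 × sin 86° = 1.696 m/s.
Only the cross-stream component determines the crossing time; the current contributes nothing perpendicular to the bank.
Time = 360 / 1.696 = 212.282 s.

212 s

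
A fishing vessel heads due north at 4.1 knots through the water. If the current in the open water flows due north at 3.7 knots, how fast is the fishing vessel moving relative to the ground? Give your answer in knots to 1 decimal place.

7.8 knots

Taking east as x and north as y: velocity relative to the water = (0.000, 4.100) knots; the water relative to ground = (0.000, 3.700) knots.
Velocity relative to ground = (0.000, 4.100) + (0.000, 3.700) = (0.000, 7.800) knots.
Speed = |(0.000, 7.800)| = 7.800 knots.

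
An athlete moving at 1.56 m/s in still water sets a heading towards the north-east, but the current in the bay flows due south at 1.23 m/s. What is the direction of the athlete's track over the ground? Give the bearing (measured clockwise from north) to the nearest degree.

Taking east as x and north as y: velocity relative to the water = (1.103, 1.103) m/s; the water relative to ground = (0.000, -1.230) m/s.
Velocity relative to ground = (1.103, 1.103) + (0.000, -1.230) = (1.103, -0.127) m/s.
Bearing = atan2(1.10, -0.13) = 96.56° clockwise from north.

097°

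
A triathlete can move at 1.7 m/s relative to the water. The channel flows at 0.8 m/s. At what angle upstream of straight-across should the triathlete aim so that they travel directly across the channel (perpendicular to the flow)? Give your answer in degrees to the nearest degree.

28°

To cancel the current, the upstream component of the triathlete's velocity must equal the flow: 1.7 sin θ = 0.8.
sin θ = 0.8 / 1.7 = 0.4706.
θ = arcsin(0.4706) = 28.072°.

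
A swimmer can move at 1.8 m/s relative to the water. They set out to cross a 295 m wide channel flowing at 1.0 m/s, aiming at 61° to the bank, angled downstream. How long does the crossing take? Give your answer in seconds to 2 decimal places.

The component of the swimmer's velocity perpendicular to the bank is 1.8 × sin 61° = 1.574 m/s.
Only the cross-stream component determines the crossing time; the current contributes nothing perpendicular to the bank.
Time = 295 / 1.574 = 187.383 s.

187.38 s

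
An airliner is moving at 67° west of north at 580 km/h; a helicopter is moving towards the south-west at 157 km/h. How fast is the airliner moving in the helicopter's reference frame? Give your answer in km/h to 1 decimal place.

541.1 km/h

Taking east as x and north as y: airliner velocity = (-533.893, 226.624) km/h; helicopter velocity = (-111.016, -111.016) km/h.
Velocity of airliner relative to helicopter = (-533.893, 226.624) − (-111.016, -111.016) = (-422.877, 337.640) km/h.
Magnitude = |(-422.877, 337.640)| = 541.134 km/h.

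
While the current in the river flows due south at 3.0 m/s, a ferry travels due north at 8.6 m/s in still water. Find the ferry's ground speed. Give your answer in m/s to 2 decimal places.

5.60 m/s

Taking east as x and north as y: velocity relative to the water = (0.000, 8.600) m/s; the water relative to ground = (0.000, -3.000) m/s.
Velocity relative to ground = (0.000, 8.600) + (0.000, -3.000) = (0.000, 5.600) m/s.
Speed = |(0.000, 5.600)| = 5.600 m/s.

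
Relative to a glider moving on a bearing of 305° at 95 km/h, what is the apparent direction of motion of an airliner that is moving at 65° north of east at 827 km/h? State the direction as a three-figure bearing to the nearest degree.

Taking east as x and north as y: airliner velocity = (349.505, 749.517) km/h; glider velocity = (-77.819, 54.490) km/h.
Velocity of airliner relative to glider = (349.505, 749.517) − (-77.819, 54.490) = (427.325, 695.027) km/h.
Bearing = atan2(427.32, 695.03) = 31.58° clockwise from north.

032°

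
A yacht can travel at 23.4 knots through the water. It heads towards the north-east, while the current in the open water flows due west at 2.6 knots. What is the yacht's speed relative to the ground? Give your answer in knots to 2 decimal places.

21.64 knots

Taking east as x and north as y: velocity relative to the water = (16.546, 16.546) knots; the water relative to ground = (-2.600, 0.000) knots.
Velocity relative to ground = (16.546, 16.546) + (-2.600, 0.000) = (13.946, 16.546) knots.
Speed = |(13.946, 16.546)| = 21.640 knots.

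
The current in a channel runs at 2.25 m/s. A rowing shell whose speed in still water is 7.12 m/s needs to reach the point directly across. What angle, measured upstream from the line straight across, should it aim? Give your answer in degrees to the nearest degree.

To cancel the current, the upstream component of the rowing shell's velocity must equal the flow: 7.12 sin θ = 2.25.
sin θ = 2.25 / 7.12 = 0.3160.
θ = arcsin(0.3160) = 18.422°.

18°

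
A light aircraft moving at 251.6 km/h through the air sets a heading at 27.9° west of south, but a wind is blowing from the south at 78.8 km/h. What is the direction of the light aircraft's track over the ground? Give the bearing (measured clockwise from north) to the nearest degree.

Taking east as x and north as y: velocity relative to the air = (-117.731, -222.355) km/h; the air relative to ground = (0.000, 78.800) km/h.
Velocity relative to ground = (-117.731, -222.355) + (0.000, 78.800) = (-117.731, -143.555) km/h.
Bearing = atan2(-117.73, -143.56) = 219.36° clockwise from north.

219°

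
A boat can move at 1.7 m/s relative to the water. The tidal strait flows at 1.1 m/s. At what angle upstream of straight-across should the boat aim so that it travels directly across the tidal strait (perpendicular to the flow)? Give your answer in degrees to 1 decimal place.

To cancel the current, the upstream component of the boat's velocity must equal the flow: 1.7 sin θ = 1.1.
sin θ = 1.1 / 1.7 = 0.6471.
θ = arcsin(0.6471) = 40.320°.

40.3°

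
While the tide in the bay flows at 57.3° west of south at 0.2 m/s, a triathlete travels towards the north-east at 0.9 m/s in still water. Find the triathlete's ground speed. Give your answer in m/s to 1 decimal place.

Taking east as x and north as y: velocity relative to the water = (0.636, 0.636) m/s; the water relative to ground = (-0.168, -0.108) m/s.
Velocity relative to ground = (0.636, 0.636) + (-0.168, -0.108) = (0.468, 0.528) m/s.
Speed = |(0.468, 0.528)| = 0.706 m/s.

0.7 m/s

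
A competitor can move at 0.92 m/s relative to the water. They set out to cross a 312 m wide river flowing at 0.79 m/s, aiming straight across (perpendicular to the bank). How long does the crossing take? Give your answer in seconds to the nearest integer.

The component of the competitor's velocity perpendicular to the bank is 0.92 m/s.
Only the cross-stream component determines the crossing time; the current contributes nothing perpendicular to the bank.
Time = 312 / 0.920 = 339.130 s.

339 s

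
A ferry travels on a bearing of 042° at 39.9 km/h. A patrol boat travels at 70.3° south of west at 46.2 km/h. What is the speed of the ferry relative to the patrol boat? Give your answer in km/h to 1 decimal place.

84.5 km/h

Taking east as x and north as y: ferry velocity = (26.698, 29.651) km/h; patrol boat velocity = (-15.574, -43.496) km/h.
Velocity of ferry relative to patrol boat = (26.698, 29.651) − (-15.574, -43.496) = (42.272, 73.147) km/h.
Magnitude = |(42.272, 73.147)| = 84.484 km/h.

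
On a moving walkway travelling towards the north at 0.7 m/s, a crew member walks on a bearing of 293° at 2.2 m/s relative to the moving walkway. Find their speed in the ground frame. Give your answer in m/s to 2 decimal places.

Taking east as x and north as y: moving walkway velocity = (0.000, 0.700) m/s; crew member velocity relative to moving walkway = (-2.025, 0.860) m/s.
Velocity relative to ground = (0.000, 0.700) + (-2.025, 0.860) = (-2.025, 1.560) m/s.
Speed = |(-2.025, 1.560)| = 2.556 m/s.

2.56 m/s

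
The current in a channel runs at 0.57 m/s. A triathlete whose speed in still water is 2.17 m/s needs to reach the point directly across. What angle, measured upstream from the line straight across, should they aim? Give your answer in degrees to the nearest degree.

15°

To cancel the current, the upstream component of the triathlete's velocity must equal the flow: 2.17 sin θ = 0.57.
sin θ = 0.57 / 2.17 = 0.2627.
θ = arcsin(0.2627) = 15.229°.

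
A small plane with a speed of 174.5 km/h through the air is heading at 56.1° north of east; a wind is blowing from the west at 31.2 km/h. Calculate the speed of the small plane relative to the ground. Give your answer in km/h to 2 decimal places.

193.64 km/h

Taking east as x and north as y: velocity relative to the air = (97.327, 144.837) km/h; the air relative to ground = (31.200, 0.000) km/h.
Velocity relative to ground = (97.327, 144.837) + (31.200, 0.000) = (128.527, 144.837) km/h.
Speed = |(128.527, 144.837)| = 193.641 km/h.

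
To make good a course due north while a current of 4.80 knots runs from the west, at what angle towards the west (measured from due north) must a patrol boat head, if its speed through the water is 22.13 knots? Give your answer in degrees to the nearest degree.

The current pushes perpendicular to the desired track; the heading must have a component into the current equal to 4.80 knots: 22.13 sin θ = 4.80.
sin θ = 0.2169, so θ = 12.527°.

13°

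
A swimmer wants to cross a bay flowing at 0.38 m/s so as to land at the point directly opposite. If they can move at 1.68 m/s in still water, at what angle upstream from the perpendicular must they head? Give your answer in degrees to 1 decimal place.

13.1°

To cancel the current, the upstream component of the swimmer's velocity must equal the flow: 1.68 sin θ = 0.38.
sin θ = 0.38 / 1.68 = 0.2262.
θ = arcsin(0.2262) = 13.073°.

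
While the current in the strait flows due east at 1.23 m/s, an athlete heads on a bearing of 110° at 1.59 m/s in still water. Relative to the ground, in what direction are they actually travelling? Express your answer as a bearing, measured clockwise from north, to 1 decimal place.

Taking east as x and north as y: velocity relative to the water = (1.494, -0.544) m/s; the water relative to ground = (1.230, 0.000) m/s.
Velocity relative to ground = (1.494, -0.544) + (1.230, 0.000) = (2.724, -0.544) m/s.
Bearing = atan2(2.72, -0.54) = 101.29° clockwise from north.

101.3°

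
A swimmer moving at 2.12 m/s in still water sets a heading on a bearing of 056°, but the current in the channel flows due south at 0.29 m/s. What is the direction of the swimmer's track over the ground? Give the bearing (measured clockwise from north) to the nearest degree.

Taking east as x and north as y: velocity relative to the water = (1.758, 1.185) m/s; the water relative to ground = (0.000, -0.290) m/s.
Velocity relative to ground = (1.758, 1.185) + (0.000, -0.290) = (1.758, 0.895) m/s.
Bearing = atan2(1.76, 0.90) = 63.00° clockwise from north.

063°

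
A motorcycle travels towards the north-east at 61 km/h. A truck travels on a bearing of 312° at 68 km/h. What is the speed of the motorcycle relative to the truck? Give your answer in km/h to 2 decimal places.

Taking east as x and north as y: motorcycle velocity = (43.134, 43.134) km/h; truck velocity = (-50.534, 45.501) km/h.
Velocity of motorcycle relative to truck = (43.134, 43.134) − (-50.534, 45.501) = (93.667, -2.367) km/h.
Magnitude = |(93.667, -2.367)| = 93.697 km/h.

93.70 km/h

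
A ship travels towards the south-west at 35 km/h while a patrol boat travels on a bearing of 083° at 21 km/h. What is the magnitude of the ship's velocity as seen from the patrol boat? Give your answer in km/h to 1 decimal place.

Taking east as x and north as y: ship velocity = (-24.749, -24.749) km/h; patrol boat velocity = (20.843, 2.559) km/h.
Velocity of ship relative to patrol boat = (-24.749, -24.749) − (20.843, 2.559) = (-45.592, -27.308) km/h.
Magnitude = |(-45.592, -27.308)| = 53.145 km/h.

53.1 km/h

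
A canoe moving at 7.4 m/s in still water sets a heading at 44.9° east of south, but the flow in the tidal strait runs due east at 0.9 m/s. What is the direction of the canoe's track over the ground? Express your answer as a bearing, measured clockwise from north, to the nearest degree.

131°

Taking east as x and north as y: velocity relative to the water = (5.223, -5.242) m/s; the water relative to ground = (0.900, 0.000) m/s.
Velocity relative to ground = (5.223, -5.242) + (0.900, 0.000) = (6.123, -5.242) m/s.
Bearing = atan2(6.12, -5.24) = 130.56° clockwise from north.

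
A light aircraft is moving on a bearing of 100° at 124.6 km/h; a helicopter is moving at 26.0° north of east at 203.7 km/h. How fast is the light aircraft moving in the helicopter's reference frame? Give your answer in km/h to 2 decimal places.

126.30 km/h

Taking east as x and north as y: light aircraft velocity = (122.707, -21.637) km/h; helicopter velocity = (183.084, 89.296) km/h.
Velocity of light aircraft relative to helicopter = (122.707, -21.637) − (183.084, 89.296) = (-60.377, -110.933) km/h.
Magnitude = |(-60.377, -110.933)| = 126.299 km/h.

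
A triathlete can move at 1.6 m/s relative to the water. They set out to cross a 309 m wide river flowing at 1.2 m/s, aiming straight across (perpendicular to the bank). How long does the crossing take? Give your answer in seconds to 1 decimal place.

193.1 s

The component of the triathlete's velocity perpendicular to the bank is 1.6 m/s.
The flow acts along the bank and has no component across it.
Time = 309 / 1.600 = 193.125 s.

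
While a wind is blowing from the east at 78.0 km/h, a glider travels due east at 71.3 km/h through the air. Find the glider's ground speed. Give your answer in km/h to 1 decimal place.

Taking east as x and north as y: velocity relative to the air = (71.300, 0.000) km/h; the air relative to ground = (-78.000, 0.000) km/h.
Velocity relative to ground = (71.300, 0.000) + (-78.000, 0.000) = (-6.700, 0.000) km/h.
Speed = |(-6.700, 0.000)| = 6.700 km/h.

6.7 km/h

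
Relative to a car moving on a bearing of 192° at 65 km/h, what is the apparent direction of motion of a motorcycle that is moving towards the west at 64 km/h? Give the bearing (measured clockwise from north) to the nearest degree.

322°

Taking east as x and north as y: motorcycle velocity = (-64.000, 0.000) km/h; car velocity = (-13.514, -63.580) km/h.
Velocity of motorcycle relative to car = (-64.000, 0.000) − (-13.514, -63.580) = (-50.486, 63.580) km/h.
Bearing = atan2(-50.49, 63.58) = 321.55° clockwise from north.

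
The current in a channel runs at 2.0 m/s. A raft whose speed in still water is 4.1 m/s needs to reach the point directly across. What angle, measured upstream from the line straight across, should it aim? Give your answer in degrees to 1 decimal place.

29.2°

To cancel the current, the upstream component of the raft's velocity must equal the flow: 4.1 sin θ = 2.0.
sin θ = 2.0 / 4.1 = 0.4878.
θ = arcsin(0.4878) = 29.196°.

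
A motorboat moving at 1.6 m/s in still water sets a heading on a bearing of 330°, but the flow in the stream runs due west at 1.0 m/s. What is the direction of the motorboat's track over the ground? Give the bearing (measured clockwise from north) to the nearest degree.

308°

Taking east as x and north as y: velocity relative to the water = (-0.800, 1.386) m/s; the water relative to ground = (-1.000, 0.000) m/s.
Velocity relative to ground = (-0.800, 1.386) + (-1.000, 0.000) = (-1.800, 1.386) m/s.
Bearing = atan2(-1.80, 1.39) = 307.59° clockwise from north.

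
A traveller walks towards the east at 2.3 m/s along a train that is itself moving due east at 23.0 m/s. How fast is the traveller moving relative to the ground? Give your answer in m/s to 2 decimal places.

25.30 m/s

Taking east as x and north as y: train velocity = (23.000, 0.000) m/s; traveller velocity relative to train = (2.300, 0.000) m/s.
Velocity relative to ground = (23.000, 0.000) + (2.300, 0.000) = (25.300, 0.000) m/s.
Speed = |(25.300, 0.000)| = 25.300 m/s.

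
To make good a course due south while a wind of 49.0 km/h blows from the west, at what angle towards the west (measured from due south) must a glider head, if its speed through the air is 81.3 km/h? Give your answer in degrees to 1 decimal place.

The wind pushes perpendicular to the desired track; the heading must have a component into the wind equal to 49.0 km/h: 81.3 sin θ = 49.0.
sin θ = 0.6027, so θ = 37.064°.

37.1°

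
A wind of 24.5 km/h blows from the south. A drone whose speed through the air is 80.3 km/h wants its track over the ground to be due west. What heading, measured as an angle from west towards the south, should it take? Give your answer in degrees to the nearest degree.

18°

The wind pushes perpendicular to the desired track; the heading must have a component into the wind equal to 24.5 km/h: 80.3 sin θ = 24.5.
sin θ = 0.3051, so θ = 17.765°.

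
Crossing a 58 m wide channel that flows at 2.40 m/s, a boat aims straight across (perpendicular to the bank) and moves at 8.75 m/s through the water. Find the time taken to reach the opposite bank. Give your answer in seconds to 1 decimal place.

6.6 s

The component of the boat's velocity perpendicular to the bank is 8.75 m/s.
The current is parallel to the bank, so it does not affect the crossing time.
Time = 58 / 8.750 = 6.629 s.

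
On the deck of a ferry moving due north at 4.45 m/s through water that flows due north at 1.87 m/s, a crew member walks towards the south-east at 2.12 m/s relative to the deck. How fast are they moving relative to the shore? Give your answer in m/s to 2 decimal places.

5.05 m/s

In east/north components (m/s): crew member relative to ferry = (1.499, -1.499); ferry relative to water = (0.000, 4.450); water relative to ground = (0.000, 1.870).
Sum = (1.499, 4.821) m/s.
Speed = |(1.499, 4.821)| = 5.049 m/s.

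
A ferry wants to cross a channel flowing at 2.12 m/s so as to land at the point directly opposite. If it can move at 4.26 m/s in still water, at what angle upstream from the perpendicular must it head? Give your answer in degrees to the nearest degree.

To cancel the current, the upstream component of the ferry's velocity must equal the flow: 4.26 sin θ = 2.12.
sin θ = 2.12 / 4.26 = 0.4977.
θ = arcsin(0.4977) = 29.845°.

30°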